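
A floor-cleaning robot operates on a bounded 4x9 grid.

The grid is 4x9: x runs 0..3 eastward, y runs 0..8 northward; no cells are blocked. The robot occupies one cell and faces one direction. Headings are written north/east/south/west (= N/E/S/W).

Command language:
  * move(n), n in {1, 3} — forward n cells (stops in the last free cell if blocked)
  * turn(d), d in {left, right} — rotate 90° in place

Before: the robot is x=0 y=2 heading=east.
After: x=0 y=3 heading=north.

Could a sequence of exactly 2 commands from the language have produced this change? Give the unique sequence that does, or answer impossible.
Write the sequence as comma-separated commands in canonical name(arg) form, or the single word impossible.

key: running move(1) before turn(left) would end elsewhere — order is forced
from: x=0 y=2 heading=east
[1] after turn(left): x=0 y=2 heading=north
[2] after move(1): x=0 y=3 heading=north
all 16 alternatives checked — unique.

turn(left), move(1)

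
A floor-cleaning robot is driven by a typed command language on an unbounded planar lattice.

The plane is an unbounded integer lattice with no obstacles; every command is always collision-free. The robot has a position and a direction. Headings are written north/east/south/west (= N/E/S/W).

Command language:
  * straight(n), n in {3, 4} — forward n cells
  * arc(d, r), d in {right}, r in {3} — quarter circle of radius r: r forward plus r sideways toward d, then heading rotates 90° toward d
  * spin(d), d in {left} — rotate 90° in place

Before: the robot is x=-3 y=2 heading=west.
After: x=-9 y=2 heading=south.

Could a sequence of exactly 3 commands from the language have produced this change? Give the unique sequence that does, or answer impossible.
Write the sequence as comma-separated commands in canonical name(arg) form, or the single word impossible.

straight(3), straight(3), spin(left)

key: order matters: swapping straight(3) and spin(left) lands elsewhere
begin: x=-3 y=2 heading=west
step 1 (straight(3)): x=-6 y=2 heading=west
step 2 (straight(3)): x=-9 y=2 heading=west
step 3 (spin(left)): x=-9 y=2 heading=south
all 64 alternatives checked — unique.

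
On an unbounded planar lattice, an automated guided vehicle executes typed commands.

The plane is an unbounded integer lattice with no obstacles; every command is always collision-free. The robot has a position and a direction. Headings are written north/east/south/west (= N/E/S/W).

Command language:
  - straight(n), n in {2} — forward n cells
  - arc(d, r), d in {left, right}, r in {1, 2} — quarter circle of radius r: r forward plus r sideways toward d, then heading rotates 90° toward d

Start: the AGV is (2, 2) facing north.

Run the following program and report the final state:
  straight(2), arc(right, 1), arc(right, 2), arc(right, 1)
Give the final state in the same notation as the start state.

(4, 2) facing west

from: (2, 2) facing north
t=1 straight(2) ⇒ (2, 4) facing north
t=2 arc(right, 1) ⇒ (3, 5) facing east
t=3 arc(right, 2) ⇒ (5, 3) facing south
t=4 arc(right, 1) ⇒ (4, 2) facing west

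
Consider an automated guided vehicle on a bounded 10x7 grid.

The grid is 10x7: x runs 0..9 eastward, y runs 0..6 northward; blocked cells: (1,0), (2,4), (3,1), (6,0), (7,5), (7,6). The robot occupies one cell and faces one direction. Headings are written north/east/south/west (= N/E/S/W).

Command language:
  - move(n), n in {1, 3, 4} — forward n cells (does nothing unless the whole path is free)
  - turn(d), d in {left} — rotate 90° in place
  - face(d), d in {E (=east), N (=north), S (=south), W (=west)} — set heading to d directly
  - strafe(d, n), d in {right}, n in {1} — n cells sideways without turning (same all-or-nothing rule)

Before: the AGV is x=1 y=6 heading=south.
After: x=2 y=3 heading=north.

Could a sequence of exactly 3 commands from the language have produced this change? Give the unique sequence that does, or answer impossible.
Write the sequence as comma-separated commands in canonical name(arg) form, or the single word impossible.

key: running strafe(right, 1) before move(3) would end elsewhere — order is forced
start: x=1 y=6 heading=south
[1] after move(3): x=1 y=3 heading=south
[2] after face(N): x=1 y=3 heading=north
[3] after strafe(right, 1): x=2 y=3 heading=north
no other 3-command option fits: unique.

move(3), face(N), strafe(right, 1)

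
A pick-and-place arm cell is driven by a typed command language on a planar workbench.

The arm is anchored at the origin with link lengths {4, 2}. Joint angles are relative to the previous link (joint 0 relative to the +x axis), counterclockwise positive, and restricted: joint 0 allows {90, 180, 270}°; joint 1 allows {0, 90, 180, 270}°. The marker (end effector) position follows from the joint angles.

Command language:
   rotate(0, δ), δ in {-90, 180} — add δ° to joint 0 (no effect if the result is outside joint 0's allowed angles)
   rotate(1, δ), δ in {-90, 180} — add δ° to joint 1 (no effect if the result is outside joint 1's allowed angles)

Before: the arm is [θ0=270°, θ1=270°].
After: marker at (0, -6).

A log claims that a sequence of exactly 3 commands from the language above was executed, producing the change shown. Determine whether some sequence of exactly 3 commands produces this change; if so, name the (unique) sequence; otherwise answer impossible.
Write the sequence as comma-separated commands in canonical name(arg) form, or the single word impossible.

rotate(1, -90), rotate(1, -90), rotate(1, -90)

start: [θ0=270°, θ1=270°]
t=1 rotate(1, -90) ⇒ [θ0=270°, θ1=180°]
t=2 rotate(1, -90) ⇒ [θ0=270°, θ1=90°]
t=3 rotate(1, -90) ⇒ [θ0=270°, θ1=0°]
all 64 alternatives checked — unique.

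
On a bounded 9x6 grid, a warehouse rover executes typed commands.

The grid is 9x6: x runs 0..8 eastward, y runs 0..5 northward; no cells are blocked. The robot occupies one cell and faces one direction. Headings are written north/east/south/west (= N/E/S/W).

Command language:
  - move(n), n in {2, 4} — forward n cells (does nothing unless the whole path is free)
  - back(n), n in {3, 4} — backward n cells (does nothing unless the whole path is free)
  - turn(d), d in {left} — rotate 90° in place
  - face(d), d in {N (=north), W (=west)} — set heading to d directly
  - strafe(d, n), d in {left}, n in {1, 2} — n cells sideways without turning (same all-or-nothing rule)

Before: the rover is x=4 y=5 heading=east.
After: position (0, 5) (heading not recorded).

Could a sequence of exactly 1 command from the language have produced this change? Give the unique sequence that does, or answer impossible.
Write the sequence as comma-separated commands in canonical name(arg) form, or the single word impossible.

from: x=4 y=5 heading=east
t=1 back(4) ⇒ x=0 y=5 heading=east
all 9 alternatives checked — unique.

back(4)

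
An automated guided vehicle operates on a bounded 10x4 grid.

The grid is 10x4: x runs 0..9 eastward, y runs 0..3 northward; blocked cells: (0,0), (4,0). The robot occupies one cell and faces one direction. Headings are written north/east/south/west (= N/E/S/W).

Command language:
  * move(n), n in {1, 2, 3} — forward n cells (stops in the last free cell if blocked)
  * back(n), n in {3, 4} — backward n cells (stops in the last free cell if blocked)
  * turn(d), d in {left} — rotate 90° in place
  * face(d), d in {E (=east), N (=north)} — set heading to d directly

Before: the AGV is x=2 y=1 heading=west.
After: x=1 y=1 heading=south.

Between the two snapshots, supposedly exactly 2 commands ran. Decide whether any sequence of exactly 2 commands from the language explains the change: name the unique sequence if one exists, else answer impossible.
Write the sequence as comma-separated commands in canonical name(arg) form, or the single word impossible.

move(1), turn(left)

key: order matters: swapping move(1) and turn(left) lands elsewhere
from: x=2 y=1 heading=west
1. move(1) → x=1 y=1 heading=west
2. turn(left) → x=1 y=1 heading=south
no rival 2-sequence matches.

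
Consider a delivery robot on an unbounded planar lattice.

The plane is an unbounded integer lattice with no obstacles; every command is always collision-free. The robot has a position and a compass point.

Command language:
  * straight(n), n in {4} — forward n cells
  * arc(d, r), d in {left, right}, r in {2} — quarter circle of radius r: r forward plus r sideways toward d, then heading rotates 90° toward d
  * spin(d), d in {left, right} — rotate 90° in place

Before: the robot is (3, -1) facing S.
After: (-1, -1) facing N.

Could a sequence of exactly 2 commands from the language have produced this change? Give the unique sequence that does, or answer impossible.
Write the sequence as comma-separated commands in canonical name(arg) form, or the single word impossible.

key: cell and facing (now N) both changed — the 2 commands mix motion and turning
from: (3, -1) facing S
t=1 arc(right, 2) ⇒ (1, -3) facing W
t=2 arc(right, 2) ⇒ (-1, -1) facing N
uniquely the one of 25 2-step routes that fits.

arc(right, 2), arc(right, 2)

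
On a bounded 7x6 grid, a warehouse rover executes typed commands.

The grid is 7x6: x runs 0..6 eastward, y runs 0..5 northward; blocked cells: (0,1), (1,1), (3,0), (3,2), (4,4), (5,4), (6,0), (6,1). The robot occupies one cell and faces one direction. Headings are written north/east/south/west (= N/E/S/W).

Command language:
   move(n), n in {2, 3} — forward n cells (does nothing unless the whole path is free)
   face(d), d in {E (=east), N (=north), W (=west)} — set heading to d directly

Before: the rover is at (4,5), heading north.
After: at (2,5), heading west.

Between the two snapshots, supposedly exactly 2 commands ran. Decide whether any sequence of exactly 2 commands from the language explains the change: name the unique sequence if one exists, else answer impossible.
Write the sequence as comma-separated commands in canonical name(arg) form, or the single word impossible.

face(W), move(2)

key: running move(2) before face(W) would end elsewhere — order is forced
initial: at (4,5), heading north
[1] after face(W): at (4,5), heading west
[2] after move(2): at (2,5), heading west
no other 2-command option fits: unique.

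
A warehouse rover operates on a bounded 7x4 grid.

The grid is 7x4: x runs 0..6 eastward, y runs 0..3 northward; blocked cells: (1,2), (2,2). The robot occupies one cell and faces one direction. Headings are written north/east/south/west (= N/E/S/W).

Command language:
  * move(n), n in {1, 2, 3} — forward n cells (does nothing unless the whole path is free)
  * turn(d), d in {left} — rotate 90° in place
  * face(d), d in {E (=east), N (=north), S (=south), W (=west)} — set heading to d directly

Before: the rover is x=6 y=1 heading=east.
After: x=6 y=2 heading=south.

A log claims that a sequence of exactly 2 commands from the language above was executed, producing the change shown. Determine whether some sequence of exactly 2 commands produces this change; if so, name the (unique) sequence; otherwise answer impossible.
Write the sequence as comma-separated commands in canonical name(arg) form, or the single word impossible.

all 64 sequences checked — none match.

impossible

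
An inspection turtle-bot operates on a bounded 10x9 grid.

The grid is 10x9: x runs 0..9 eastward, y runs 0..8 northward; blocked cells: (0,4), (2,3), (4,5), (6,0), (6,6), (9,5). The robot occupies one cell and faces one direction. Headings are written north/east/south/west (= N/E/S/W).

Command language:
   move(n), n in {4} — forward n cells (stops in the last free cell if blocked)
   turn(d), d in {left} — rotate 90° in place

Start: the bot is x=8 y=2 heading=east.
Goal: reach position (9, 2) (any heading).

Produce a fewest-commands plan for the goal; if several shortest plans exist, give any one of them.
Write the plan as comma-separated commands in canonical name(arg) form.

move(4)

from: x=8 y=2 heading=east
t=1 move(4) ⇒ x=9 y=2 heading=east
shorter routes all fall short; 1 is best.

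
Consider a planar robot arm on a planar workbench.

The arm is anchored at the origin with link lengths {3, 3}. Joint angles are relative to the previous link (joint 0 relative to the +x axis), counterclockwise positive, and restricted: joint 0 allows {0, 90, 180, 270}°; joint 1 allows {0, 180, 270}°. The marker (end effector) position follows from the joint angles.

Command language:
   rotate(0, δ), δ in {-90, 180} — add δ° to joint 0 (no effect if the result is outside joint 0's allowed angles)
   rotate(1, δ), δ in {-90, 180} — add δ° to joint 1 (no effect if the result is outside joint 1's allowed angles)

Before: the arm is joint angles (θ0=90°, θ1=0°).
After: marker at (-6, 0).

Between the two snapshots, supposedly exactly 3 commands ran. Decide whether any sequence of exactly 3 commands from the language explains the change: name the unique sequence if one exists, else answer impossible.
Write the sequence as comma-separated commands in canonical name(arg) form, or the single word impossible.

rotate(0, -90), rotate(0, -90), rotate(0, -90)

start: joint angles (θ0=90°, θ1=0°)
step 1 (rotate(0, -90)): joint angles (θ0=0°, θ1=0°)
step 2 (rotate(0, -90)): joint angles (θ0=270°, θ1=0°)
step 3 (rotate(0, -90)): joint angles (θ0=180°, θ1=0°)
no rival 3-sequence matches.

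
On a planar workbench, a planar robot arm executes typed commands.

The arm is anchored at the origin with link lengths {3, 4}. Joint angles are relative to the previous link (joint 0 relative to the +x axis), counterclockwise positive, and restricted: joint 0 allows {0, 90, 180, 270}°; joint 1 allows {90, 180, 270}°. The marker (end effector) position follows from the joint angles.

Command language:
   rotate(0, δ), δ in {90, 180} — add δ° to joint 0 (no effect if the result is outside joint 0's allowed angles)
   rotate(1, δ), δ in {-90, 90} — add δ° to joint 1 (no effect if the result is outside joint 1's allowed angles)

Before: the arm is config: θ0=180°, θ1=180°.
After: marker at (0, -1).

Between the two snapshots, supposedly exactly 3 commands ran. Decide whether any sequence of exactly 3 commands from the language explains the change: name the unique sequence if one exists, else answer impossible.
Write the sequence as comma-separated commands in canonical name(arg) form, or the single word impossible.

begin: config: θ0=180°, θ1=180°
t=1 rotate(0, 90) ⇒ config: θ0=270°, θ1=180°
t=2 rotate(0, 90) ⇒ config: θ0=0°, θ1=180°
t=3 rotate(0, 90) ⇒ config: θ0=90°, θ1=180°
no other 3-command option fits: unique.

rotate(0, 90), rotate(0, 90), rotate(0, 90)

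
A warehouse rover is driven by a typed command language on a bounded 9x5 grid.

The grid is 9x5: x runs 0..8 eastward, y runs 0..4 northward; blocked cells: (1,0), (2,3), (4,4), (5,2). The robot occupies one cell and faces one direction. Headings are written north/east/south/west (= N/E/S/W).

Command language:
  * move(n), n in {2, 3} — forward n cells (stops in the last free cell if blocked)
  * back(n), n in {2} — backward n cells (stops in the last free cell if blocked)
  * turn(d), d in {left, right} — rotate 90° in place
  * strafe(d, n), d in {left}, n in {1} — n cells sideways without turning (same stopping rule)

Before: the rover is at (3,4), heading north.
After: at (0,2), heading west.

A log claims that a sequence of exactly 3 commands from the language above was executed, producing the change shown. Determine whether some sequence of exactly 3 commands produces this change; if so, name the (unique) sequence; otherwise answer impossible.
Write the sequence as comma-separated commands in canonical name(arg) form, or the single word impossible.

back(2), turn(left), move(3)

key: order matters: swapping back(2) and move(3) lands elsewhere
from: at (3,4), heading north
step 1 (back(2)): at (3,2), heading north
step 2 (turn(left)): at (3,2), heading west
step 3 (move(3)): at (0,2), heading west
uniquely the one of 216 3-step routes that fits.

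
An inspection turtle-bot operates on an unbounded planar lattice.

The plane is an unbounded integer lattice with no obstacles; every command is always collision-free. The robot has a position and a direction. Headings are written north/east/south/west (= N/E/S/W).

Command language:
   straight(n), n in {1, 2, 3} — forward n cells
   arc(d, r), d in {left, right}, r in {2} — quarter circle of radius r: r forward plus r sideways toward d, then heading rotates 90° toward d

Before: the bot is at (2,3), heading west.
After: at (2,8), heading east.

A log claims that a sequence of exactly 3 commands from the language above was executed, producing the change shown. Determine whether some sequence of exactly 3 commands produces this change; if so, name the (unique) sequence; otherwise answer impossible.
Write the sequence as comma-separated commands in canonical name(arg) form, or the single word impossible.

key: position moved to (2,8) AND the heading swung to E — translation plus rotation needed
t0: at (2,3), heading west
[1] after arc(right, 2): at (0,5), heading north
[2] after straight(1): at (0,6), heading north
[3] after arc(right, 2): at (2,8), heading east
uniquely the one of 125 3-step routes that fits.

arc(right, 2), straight(1), arc(right, 2)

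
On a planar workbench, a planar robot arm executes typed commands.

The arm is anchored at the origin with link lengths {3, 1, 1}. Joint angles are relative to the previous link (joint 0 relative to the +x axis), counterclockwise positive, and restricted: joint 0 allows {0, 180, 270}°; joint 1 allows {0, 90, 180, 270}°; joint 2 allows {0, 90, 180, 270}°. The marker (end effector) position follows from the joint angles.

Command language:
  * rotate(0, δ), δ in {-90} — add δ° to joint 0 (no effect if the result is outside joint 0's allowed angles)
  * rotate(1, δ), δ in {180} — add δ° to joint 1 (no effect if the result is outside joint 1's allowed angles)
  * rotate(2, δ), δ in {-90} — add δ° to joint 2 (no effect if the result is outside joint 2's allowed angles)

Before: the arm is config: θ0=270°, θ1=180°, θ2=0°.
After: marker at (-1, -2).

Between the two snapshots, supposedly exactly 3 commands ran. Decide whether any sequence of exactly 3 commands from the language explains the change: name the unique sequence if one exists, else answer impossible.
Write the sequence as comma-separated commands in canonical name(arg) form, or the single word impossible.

rotate(2, -90), rotate(2, -90), rotate(2, -90)

from: config: θ0=270°, θ1=180°, θ2=0°
step 1 (rotate(2, -90)): config: θ0=270°, θ1=180°, θ2=270°
step 2 (rotate(2, -90)): config: θ0=270°, θ1=180°, θ2=180°
step 3 (rotate(2, -90)): config: θ0=270°, θ1=180°, θ2=90°
no other 3-command option fits: unique.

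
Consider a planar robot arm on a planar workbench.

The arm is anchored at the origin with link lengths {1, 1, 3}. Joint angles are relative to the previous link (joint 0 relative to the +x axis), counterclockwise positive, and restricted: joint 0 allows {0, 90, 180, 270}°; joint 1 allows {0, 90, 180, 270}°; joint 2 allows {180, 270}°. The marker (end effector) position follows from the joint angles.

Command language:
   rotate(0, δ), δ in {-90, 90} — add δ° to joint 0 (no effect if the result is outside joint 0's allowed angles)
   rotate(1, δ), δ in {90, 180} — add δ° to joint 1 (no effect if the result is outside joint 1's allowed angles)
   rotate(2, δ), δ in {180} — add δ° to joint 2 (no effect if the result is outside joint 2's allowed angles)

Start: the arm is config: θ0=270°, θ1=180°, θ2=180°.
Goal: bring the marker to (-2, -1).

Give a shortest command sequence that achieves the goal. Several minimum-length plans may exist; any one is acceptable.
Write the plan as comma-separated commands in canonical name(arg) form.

t0: config: θ0=270°, θ1=180°, θ2=180°
step 1 (rotate(1, 180)): config: θ0=270°, θ1=0°, θ2=180°
step 2 (rotate(1, 90)): config: θ0=270°, θ1=90°, θ2=180°
nothing shorter than 2 reaches the goal.

rotate(1, 180), rotate(1, 90)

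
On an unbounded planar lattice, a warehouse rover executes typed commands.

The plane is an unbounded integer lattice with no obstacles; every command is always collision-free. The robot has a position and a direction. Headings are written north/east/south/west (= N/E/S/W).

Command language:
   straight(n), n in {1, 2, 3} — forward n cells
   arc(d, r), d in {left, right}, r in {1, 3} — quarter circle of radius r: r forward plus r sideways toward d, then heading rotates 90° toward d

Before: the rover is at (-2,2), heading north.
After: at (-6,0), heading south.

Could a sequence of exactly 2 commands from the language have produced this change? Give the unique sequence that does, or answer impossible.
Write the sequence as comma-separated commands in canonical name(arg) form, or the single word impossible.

key: position moved to (-6,0) AND the heading swung to S — translation plus rotation needed
initial: at (-2,2), heading north
t=1 arc(left, 1) ⇒ at (-3,3), heading west
t=2 arc(left, 3) ⇒ at (-6,0), heading south
no rival 2-sequence matches.

arc(left, 1), arc(left, 3)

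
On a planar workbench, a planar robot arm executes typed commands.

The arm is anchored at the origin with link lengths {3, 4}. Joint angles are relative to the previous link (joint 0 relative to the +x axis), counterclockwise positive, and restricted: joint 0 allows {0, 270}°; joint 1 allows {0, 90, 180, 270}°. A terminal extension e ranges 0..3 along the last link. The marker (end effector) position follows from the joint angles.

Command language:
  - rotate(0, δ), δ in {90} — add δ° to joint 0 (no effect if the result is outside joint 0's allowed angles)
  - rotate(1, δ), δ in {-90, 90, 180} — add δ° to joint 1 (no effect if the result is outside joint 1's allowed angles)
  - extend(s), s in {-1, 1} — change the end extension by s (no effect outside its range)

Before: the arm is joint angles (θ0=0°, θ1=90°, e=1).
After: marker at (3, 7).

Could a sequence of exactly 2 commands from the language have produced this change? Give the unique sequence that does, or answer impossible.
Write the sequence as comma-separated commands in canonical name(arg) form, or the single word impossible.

extend(1), extend(1)

begin: joint angles (θ0=0°, θ1=90°, e=1)
step 1 (extend(1)): joint angles (θ0=0°, θ1=90°, e=2)
step 2 (extend(1)): joint angles (θ0=0°, θ1=90°, e=3)
all 36 alternatives checked — unique.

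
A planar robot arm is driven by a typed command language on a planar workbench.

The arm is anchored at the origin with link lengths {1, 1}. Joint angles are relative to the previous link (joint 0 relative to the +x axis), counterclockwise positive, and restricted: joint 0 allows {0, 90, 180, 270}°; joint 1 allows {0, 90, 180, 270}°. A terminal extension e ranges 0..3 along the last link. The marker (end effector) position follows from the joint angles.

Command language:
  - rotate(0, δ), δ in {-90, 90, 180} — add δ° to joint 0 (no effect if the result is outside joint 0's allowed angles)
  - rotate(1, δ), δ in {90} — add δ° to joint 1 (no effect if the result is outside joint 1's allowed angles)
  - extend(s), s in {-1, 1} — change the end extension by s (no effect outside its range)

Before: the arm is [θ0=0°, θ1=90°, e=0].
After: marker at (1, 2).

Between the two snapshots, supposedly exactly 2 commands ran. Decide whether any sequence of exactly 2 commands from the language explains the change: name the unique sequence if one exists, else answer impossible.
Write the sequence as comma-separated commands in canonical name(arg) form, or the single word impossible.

key: running extend(1) before extend(-1) would end elsewhere — order is forced
from: [θ0=0°, θ1=90°, e=0]
step 1 (extend(-1)): [θ0=0°, θ1=90°, e=0]
step 2 (extend(1)): [θ0=0°, θ1=90°, e=1]
no rival 2-sequence matches.

extend(-1), extend(1)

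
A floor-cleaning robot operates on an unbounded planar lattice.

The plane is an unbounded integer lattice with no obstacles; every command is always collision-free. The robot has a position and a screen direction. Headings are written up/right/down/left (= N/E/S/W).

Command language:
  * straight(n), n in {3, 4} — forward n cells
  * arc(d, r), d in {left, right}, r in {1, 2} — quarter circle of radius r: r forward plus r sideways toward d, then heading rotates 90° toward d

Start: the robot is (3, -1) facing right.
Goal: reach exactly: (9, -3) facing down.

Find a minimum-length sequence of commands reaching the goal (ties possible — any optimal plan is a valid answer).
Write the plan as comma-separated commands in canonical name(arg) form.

straight(4), arc(right, 2)

start: (3, -1) facing right
t=1 straight(4) ⇒ (7, -1) facing right
t=2 arc(right, 2) ⇒ (9, -3) facing down
minimal: 2 command(s), checked below 2.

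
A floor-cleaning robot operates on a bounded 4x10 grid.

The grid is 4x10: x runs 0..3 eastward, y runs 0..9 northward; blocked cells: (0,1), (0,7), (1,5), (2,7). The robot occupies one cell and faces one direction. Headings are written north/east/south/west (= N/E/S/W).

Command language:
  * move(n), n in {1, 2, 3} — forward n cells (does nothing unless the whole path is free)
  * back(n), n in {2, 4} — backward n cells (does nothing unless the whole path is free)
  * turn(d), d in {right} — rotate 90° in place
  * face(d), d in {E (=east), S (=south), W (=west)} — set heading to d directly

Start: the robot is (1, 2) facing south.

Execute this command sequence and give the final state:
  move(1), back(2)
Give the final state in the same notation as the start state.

initial: (1, 2) facing south
step 1 (move(1)): (1, 1) facing south
step 2 (back(2)): (1, 3) facing south

(1, 3) facing south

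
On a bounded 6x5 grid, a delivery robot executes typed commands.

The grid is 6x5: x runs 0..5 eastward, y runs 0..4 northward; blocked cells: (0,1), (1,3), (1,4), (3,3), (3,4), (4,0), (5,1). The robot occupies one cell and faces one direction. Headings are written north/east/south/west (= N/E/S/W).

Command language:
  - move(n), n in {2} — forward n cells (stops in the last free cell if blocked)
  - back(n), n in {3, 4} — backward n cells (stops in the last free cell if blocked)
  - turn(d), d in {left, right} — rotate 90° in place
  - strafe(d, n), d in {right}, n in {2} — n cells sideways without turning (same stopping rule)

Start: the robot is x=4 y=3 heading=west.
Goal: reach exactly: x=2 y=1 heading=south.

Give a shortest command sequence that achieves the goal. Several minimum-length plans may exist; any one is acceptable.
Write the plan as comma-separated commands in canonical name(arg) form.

turn(left), move(2), strafe(right, 2)

from: x=4 y=3 heading=west
[1] after turn(left): x=4 y=3 heading=south
[2] after move(2): x=4 y=1 heading=south
[3] after strafe(right, 2): x=2 y=1 heading=south
nothing shorter than 3 reaches the goal.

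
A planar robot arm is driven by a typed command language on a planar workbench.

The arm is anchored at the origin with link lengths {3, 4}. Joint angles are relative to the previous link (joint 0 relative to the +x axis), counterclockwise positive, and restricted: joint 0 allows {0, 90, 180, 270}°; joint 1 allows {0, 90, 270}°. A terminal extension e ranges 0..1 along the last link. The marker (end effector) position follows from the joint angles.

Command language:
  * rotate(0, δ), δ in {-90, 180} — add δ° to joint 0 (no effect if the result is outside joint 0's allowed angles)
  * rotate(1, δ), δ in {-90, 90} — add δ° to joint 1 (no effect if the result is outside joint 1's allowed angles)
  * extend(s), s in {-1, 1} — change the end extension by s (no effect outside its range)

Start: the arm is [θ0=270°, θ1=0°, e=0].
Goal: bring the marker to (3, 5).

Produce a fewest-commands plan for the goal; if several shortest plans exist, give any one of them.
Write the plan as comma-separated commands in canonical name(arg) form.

rotate(1, 90), extend(1), rotate(0, 180), rotate(0, -90)

begin: [θ0=270°, θ1=0°, e=0]
1. rotate(1, 90) → [θ0=270°, θ1=90°, e=0]
2. extend(1) → [θ0=270°, θ1=90°, e=1]
3. rotate(0, 180) → [θ0=90°, θ1=90°, e=1]
4. rotate(0, -90) → [θ0=0°, θ1=90°, e=1]
shorter routes all fall short; 4 is best.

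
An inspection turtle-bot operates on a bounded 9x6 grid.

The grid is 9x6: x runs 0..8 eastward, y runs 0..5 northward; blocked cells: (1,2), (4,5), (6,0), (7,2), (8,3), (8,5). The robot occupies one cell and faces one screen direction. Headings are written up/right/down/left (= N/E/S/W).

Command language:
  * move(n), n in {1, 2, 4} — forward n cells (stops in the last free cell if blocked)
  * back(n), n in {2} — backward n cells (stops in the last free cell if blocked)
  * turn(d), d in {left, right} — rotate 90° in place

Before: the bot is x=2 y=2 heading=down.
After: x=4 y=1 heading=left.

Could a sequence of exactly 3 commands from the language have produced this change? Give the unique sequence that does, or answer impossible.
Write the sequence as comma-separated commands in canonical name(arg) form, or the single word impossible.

key: order matters: swapping move(1) and back(2) lands elsewhere
start: x=2 y=2 heading=down
[1] after move(1): x=2 y=1 heading=down
[2] after turn(right): x=2 y=1 heading=left
[3] after back(2): x=4 y=1 heading=left
all 216 alternatives checked — unique.

move(1), turn(right), back(2)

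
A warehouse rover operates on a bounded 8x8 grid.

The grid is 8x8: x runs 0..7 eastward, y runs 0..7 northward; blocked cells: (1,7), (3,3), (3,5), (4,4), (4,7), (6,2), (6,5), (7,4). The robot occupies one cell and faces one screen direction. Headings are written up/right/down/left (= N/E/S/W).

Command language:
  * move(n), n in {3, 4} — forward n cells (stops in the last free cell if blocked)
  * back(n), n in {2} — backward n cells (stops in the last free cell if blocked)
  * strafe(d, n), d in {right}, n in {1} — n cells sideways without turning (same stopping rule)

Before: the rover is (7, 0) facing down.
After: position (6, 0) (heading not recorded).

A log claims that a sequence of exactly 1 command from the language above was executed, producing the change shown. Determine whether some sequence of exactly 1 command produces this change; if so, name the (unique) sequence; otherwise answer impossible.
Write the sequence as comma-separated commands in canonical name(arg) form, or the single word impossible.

strafe(right, 1)

from: (7, 0) facing down
t=1 strafe(right, 1) ⇒ (6, 0) facing down
uniquely the one of 4 1-step routes that fits.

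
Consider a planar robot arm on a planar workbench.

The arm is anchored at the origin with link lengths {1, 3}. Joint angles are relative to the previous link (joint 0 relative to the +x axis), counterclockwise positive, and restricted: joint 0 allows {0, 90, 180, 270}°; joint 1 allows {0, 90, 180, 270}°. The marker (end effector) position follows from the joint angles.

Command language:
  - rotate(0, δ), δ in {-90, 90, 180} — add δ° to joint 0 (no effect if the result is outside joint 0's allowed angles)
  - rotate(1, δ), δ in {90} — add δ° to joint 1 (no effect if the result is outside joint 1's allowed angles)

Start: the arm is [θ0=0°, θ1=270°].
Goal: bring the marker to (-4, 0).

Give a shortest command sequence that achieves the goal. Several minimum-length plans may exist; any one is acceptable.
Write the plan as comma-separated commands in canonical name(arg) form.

rotate(0, 180), rotate(1, 90)

t0: [θ0=0°, θ1=270°]
t=1 rotate(0, 180) ⇒ [θ0=180°, θ1=270°]
t=2 rotate(1, 90) ⇒ [θ0=180°, θ1=0°]
minimal: 2 command(s), checked below 2.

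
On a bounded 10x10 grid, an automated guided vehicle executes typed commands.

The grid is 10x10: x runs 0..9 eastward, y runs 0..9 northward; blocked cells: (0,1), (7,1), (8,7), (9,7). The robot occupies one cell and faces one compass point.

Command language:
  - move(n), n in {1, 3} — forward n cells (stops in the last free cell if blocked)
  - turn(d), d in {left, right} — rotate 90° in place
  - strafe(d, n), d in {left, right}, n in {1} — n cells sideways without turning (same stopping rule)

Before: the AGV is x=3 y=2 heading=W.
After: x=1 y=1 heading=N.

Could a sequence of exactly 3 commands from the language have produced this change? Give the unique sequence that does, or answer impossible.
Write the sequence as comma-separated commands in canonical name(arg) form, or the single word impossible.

strafe(left, 1), move(3), turn(right)

key: move(3) is stopped early by the blocked cell at (0,1)
t0: x=3 y=2 heading=W
1. strafe(left, 1) → x=3 y=1 heading=W
2. move(3) → x=1 y=1 heading=W
3. turn(right) → x=1 y=1 heading=N
uniquely the one of 216 3-step routes that fits.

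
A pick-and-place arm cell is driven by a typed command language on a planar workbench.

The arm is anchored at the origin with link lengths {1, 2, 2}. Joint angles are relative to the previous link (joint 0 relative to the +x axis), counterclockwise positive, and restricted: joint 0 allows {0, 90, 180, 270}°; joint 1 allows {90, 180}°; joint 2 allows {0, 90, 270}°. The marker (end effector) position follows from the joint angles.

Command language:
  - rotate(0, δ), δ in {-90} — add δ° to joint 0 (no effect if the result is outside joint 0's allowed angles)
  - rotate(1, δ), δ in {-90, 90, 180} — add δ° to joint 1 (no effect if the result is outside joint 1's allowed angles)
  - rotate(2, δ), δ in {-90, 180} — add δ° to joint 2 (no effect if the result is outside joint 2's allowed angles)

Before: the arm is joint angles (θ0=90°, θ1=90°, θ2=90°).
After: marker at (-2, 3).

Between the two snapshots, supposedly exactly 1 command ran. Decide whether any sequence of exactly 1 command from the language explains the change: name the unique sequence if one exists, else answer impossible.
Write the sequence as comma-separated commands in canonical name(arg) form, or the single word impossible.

rotate(2, 180)

from: joint angles (θ0=90°, θ1=90°, θ2=90°)
[1] after rotate(2, 180): joint angles (θ0=90°, θ1=90°, θ2=270°)
uniquely the one of 6 1-step routes that fits.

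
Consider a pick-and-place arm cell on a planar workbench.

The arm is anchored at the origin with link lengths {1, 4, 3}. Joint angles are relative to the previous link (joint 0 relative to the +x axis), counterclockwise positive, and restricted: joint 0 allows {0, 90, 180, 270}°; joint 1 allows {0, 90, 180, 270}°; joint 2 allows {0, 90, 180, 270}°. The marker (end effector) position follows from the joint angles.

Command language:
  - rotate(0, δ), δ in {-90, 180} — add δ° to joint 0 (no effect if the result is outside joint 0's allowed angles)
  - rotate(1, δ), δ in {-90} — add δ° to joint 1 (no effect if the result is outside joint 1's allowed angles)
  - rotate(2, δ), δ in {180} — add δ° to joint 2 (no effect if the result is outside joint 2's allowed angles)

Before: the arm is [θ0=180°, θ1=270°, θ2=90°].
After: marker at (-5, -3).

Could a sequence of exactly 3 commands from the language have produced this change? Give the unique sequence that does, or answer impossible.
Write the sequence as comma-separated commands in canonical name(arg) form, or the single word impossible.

start: [θ0=180°, θ1=270°, θ2=90°]
[1] after rotate(1, -90): [θ0=180°, θ1=180°, θ2=90°]
[2] after rotate(1, -90): [θ0=180°, θ1=90°, θ2=90°]
[3] after rotate(1, -90): [θ0=180°, θ1=0°, θ2=90°]
uniquely the one of 64 3-step routes that fits.

rotate(1, -90), rotate(1, -90), rotate(1, -90)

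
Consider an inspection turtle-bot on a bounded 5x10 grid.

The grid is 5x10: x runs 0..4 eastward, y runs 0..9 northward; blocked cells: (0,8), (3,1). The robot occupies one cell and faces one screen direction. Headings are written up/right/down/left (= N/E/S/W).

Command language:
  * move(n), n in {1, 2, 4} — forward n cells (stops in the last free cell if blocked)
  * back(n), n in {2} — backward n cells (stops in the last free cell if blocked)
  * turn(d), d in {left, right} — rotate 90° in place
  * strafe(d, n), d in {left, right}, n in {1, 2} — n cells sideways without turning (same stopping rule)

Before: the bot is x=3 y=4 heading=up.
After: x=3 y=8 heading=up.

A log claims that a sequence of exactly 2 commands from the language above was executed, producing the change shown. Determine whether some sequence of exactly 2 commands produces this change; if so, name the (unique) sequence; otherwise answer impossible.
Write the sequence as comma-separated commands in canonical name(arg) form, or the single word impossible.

key: still facing N at the end — nothing in the sequence rotates
from: x=3 y=4 heading=up
t=1 move(2) ⇒ x=3 y=6 heading=up
t=2 move(2) ⇒ x=3 y=8 heading=up
all 100 alternatives checked — unique.

move(2), move(2)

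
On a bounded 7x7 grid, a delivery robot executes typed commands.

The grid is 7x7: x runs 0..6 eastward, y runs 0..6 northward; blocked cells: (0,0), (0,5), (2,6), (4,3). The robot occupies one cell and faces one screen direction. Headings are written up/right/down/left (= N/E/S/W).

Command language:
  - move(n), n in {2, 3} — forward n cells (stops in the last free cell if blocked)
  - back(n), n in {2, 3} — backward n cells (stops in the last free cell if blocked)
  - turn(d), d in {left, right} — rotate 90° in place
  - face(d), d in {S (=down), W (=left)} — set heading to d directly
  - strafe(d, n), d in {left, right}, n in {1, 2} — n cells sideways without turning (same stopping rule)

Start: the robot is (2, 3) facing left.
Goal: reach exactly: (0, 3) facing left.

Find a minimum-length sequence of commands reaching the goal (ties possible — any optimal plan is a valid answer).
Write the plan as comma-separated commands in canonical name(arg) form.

move(3)

initial: (2, 3) facing left
t=1 move(3) ⇒ (0, 3) facing left
nothing shorter than 1 reaches the goal.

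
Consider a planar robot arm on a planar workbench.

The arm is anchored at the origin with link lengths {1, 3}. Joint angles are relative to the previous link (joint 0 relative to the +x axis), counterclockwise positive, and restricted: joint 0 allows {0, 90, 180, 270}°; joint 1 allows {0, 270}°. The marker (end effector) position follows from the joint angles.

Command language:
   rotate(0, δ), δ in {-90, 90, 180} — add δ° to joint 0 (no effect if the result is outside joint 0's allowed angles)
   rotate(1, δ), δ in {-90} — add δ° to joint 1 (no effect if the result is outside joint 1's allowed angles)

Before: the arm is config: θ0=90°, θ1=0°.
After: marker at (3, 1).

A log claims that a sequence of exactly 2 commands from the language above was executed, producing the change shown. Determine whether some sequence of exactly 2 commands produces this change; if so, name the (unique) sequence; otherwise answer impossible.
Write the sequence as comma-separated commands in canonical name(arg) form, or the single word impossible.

rotate(1, -90), rotate(1, -90)

begin: config: θ0=90°, θ1=0°
1. rotate(1, -90) → config: θ0=90°, θ1=270°
2. rotate(1, -90) → config: θ0=90°, θ1=270°
all 16 alternatives checked — unique.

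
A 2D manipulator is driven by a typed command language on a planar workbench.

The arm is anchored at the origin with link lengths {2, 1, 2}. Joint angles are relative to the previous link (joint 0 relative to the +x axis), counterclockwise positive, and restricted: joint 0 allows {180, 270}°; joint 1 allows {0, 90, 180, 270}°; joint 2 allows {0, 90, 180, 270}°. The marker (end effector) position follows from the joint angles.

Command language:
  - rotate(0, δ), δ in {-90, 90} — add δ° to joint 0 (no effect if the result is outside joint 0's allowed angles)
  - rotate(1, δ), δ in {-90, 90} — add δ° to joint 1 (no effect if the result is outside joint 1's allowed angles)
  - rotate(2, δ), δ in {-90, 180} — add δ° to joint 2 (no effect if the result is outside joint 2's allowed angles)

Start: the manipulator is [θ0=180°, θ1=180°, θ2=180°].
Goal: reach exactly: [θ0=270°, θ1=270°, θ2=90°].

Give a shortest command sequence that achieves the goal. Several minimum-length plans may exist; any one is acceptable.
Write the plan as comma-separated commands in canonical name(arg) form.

rotate(0, 90), rotate(2, -90), rotate(1, 90)

from: [θ0=180°, θ1=180°, θ2=180°]
step 1 (rotate(0, 90)): [θ0=270°, θ1=180°, θ2=180°]
step 2 (rotate(2, -90)): [θ0=270°, θ1=180°, θ2=90°]
step 3 (rotate(1, 90)): [θ0=270°, θ1=270°, θ2=90°]
nothing shorter than 3 reaches the goal.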